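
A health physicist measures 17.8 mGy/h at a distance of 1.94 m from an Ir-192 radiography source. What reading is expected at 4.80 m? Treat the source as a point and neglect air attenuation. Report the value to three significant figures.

2.91 mGy/h

By the inverse-square law, the rate at 4.80 m is
(1.94/4.80)² = 0.1634, so 17.8 × 0.1634 = 2.909 mGy/h.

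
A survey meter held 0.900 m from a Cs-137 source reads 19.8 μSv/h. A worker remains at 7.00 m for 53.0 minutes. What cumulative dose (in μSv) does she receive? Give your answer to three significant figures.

0.289 μSv

Intensity scales as (d₁/d₂)², so rate at 7.00 m:
(0.900/7.00)² = 0.01653, so 19.8 × 0.01653 = 0.3273 μSv/h.
Dose = rate × time = 0.3273 μSv/h × 0.8833 h = 0.2891 μSv.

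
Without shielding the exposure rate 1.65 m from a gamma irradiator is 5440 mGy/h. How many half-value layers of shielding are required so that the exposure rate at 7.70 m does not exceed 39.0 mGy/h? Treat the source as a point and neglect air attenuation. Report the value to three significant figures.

2.68 half-value layers

At 7.70 m, distance alone gives (1.65/7.70)² = 0.04592, so 5440 × 0.04592 = 249.8 mGy/h.
Further attenuation needed: 249.8/39.0 = 6.405.
n = log₂(6.405) = 2.679 half-value layers.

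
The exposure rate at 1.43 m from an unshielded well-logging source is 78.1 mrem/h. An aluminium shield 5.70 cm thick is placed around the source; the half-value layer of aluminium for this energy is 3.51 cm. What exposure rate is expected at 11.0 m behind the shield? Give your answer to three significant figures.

Distance alone: 78.1 × (1.43/11.0)² = 78.1 × 0.01690 = 1.320 mrem/h.
Shield: 5.70/3.51 = 1.624 half-value layers → attenuation 2^(−1.624) = 0.3244.
Combined: 1.320 × 0.3244 = 0.4282 mrem/h.

0.428 mrem/h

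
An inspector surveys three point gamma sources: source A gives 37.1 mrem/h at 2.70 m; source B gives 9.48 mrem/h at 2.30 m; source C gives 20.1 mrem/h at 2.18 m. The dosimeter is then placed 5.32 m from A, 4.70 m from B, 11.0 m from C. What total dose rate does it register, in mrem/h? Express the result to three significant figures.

By superposition, sum each source's inverse-square contribution:
A: 37.1 × (2.70/5.32)² = 9.556 mrem/h
B: 9.48 × (2.30/4.70)² = 2.270 mrem/h
C: 20.1 × (2.18/11.0)² = 0.7894 mrem/h
Total = 9.556 + 2.270 + 0.7894 = 12.62 mrem/h.

12.6 mrem/h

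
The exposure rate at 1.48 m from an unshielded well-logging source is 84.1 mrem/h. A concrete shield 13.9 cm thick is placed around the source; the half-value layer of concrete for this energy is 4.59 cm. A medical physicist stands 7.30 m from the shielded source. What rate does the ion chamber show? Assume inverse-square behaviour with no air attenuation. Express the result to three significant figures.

0.424 mrem/h

Distance alone: 84.1 × (1.48/7.30)² = 84.1 × 0.04110 = 3.457 mrem/h.
Shield: 13.9/4.59 = 3.028 half-value layers → attenuation 2^(−3.028) = 0.1226.
Combined: 3.457 × 0.1226 = 0.4238 mrem/h.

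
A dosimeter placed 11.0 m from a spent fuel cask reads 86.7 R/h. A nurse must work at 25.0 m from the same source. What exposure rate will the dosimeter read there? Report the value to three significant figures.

Using I₁d₁² = I₂d₂², scaling from 11.0 m to 25.0 m:
86.7 × (11.0/25.0)² = 86.7 × 0.1936 = 16.79 R/h.

16.8 R/h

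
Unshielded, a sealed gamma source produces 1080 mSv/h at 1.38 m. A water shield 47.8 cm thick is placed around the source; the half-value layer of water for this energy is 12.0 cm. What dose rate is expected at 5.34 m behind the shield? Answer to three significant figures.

4.56 mSv/h

Distance alone: 1080 × (1.38/5.34)² = 1080 × 0.06678 = 72.12 mSv/h.
Shield: 47.8/12.0 = 3.983 half-value layers → attenuation 2^(−3.983) = 0.06324.
Combined: 72.12 × 0.06324 = 4.561 mSv/h.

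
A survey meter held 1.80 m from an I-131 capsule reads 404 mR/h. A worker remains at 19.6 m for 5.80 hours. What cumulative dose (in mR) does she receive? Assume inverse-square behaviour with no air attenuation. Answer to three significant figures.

Intensity scales as (d₁/d₂)², so rate at 19.6 m:
(1.80/19.6)² = 0.008434, so 404 × 0.008434 = 3.407 mR/h.
Dose = rate × time = 3.407 mR/h × 5.800 h = 19.76 mR.

19.8 mR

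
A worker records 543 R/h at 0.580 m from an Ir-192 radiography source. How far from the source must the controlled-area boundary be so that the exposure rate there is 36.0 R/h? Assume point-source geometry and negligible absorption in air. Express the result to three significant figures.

2.25 m

Intensity scales as (d₁/d₂)², so d₂ = d₁·√(I₁/I₂).
I₁/I₂ = 543/36.0 = 15.08, so d₂ = 0.580 × √15.08 = 2.252 m.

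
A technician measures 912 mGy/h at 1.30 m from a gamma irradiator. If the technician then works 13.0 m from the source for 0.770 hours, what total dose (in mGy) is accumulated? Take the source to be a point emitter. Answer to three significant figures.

7.02 mGy

Using I₁d₁² = I₂d₂², rate at 13.0 m:
912 × (1.30/13.0)² = 912 × 0.01000 = 9.120 mGy/h.
Dose = rate × time = 9.120 mGy/h × 0.7700 h = 7.022 mGy.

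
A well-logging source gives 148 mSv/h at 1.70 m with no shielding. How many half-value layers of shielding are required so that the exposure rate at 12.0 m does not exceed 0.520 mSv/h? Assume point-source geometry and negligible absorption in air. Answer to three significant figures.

2.51 half-value layers

At 12.0 m, distance alone gives 148 × (1.70/12.0)² = 148 × 0.02007 = 2.970 mSv/h.
Further attenuation needed: 2.970/0.520 = 5.712.
n = log₂(5.712) = 2.514 half-value layers.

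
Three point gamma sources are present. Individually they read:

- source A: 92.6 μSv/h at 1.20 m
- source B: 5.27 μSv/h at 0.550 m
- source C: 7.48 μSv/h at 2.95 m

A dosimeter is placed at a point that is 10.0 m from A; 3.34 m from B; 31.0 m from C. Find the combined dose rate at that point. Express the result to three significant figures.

By superposition, sum each source's inverse-square contribution:
A: 92.6 × (1.20/10.0)² = 1.333 μSv/h
B: 5.27 × (0.550/3.34)² = 0.1429 μSv/h
C: 7.48 × (2.95/31.0)² = 0.06774 μSv/h
Total = 1.333 + 0.1429 + 0.06774 = 1.544 μSv/h.

1.54 μSv/h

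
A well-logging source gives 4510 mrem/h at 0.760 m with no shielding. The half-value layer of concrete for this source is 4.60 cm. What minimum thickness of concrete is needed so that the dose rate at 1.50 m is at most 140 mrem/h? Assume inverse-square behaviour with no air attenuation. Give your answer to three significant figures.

At 1.50 m, distance alone gives (0.760/1.50)² = 0.2567, so 4510 × 0.2567 = 1158 mrem/h.
Further attenuation needed: 1158/140 = 8.271.
n = log₂(8.271) = 3.048 half-value layers.
Thickness = 3.048 × 4.60 cm = 14.02 cm.

14.0 cm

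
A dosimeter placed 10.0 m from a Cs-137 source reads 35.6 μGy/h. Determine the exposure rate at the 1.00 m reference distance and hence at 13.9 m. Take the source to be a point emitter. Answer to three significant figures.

3560 μGy/h; 18.4 μGy/h

Applying the 1/r² law,
At 1.00 m: 35.6 × (10.0/1.00)² = 35.6 × 100.0 = 3560 μGy/h
At 13.9 m: 3560 × (1.00/13.9)² = 3560 × 0.005176 = 18.43 μGy/h.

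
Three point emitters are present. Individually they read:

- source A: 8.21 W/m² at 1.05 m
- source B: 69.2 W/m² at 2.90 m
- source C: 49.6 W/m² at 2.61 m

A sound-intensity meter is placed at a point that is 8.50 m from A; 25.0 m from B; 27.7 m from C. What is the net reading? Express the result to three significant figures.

Each source contributes Iᵢ·(dᵢ/rᵢ)²; contributions add.
A: 8.21 × (1.05/8.50)² = 0.1253 W/m²
B: 69.2 × (2.90/25.0)² = 0.9312 W/m²
C: 49.6 × (2.61/27.7)² = 0.4404 W/m²
Total = 0.1253 + 0.9312 + 0.4404 = 1.497 W/m².

1.50 W/m²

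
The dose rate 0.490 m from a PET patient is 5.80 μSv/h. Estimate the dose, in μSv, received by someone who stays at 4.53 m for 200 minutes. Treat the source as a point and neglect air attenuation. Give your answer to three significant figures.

0.226 μSv

Using I₁d₁² = I₂d₂², rate at 4.53 m:
(0.490/4.53)² = 0.01170, so 5.80 × 0.01170 = 0.06786 μSv/h.
Dose = rate × time = 0.06786 μSv/h × 3.333 h = 0.2262 μSv.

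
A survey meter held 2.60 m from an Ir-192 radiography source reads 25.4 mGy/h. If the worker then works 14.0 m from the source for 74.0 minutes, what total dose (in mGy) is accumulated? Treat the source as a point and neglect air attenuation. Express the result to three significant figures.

1.08 mGy

Using I₁d₁² = I₂d₂², rate at 14.0 m:
25.4 × (2.60/14.0)² = 25.4 × 0.03449 = 0.8760 mGy/h.
Dose = rate × time = 0.8760 mGy/h × 1.233 h = 1.080 mGy.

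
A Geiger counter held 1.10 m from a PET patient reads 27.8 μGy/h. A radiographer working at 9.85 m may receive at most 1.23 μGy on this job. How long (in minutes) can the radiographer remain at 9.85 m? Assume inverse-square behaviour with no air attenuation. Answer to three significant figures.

213 min

By the inverse-square law, rate at 9.85 m:
(1.10/9.85)² = 0.01247, so 27.8 × 0.01247 = 0.3467 μGy/h.
Stay time = 1.23 μGy ÷ 0.3467 μGy/h = 3.548 h = 212.9 min.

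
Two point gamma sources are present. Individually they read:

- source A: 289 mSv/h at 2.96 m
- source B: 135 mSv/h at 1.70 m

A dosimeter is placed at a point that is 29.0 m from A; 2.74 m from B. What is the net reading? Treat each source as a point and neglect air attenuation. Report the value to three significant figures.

55.0 mSv/h

Each source contributes Iᵢ·(dᵢ/rᵢ)²; contributions add.
A: 289 × (2.96/29.0)² = 3.011 mSv/h
B: 135 × (1.70/2.74)² = 51.97 mSv/h
Total = 3.011 + 51.97 = 54.98 mSv/h.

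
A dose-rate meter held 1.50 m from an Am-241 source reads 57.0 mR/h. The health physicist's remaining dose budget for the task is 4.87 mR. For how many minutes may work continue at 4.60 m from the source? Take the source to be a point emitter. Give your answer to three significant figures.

48.2 min

By the inverse-square law, rate at 4.60 m:
57.0 × (1.50/4.60)² = 57.0 × 0.1063 = 6.059 mR/h.
Stay time = 4.87 mR ÷ 6.059 mR/h = 0.8038 h = 48.23 min.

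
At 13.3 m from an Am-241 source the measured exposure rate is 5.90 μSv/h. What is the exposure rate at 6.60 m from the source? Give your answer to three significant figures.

24.0 μSv/h

By the inverse-square law, scaling from 13.3 m to 6.60 m:
(13.3/6.60)² = 4.061, so 5.90 × 4.061 = 23.96 μSv/h.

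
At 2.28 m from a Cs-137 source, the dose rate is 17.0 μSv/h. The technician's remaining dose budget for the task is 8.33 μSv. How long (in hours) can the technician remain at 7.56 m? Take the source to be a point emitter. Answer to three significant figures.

Since intensity falls as 1/r², rate at 7.56 m:
17.0 × (2.28/7.56)² = 17.0 × 0.09095 = 1.546 μSv/h.
Stay time = 8.33 μSv ÷ 1.546 μSv/h = 5.388 h.

5.39 h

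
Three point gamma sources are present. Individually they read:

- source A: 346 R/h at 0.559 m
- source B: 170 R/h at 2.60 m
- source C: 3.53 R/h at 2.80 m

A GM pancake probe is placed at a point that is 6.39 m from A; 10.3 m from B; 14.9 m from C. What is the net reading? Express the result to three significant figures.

Each source contributes Iᵢ·(dᵢ/rᵢ)²; contributions add.
A: 346 × (0.559/6.39)² = 2.648 R/h
B: 170 × (2.60/10.3)² = 10.83 R/h
C: 3.53 × (2.80/14.9)² = 0.1247 R/h
Total = 2.648 + 10.83 + 0.1247 = 13.60 R/h.

13.6 R/h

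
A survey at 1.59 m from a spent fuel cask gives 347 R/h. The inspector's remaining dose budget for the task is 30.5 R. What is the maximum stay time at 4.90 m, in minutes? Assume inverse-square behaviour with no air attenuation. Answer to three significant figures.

Since intensity falls as 1/r², rate at 4.90 m:
(1.59/4.90)² = 0.1053, so 347 × 0.1053 = 36.54 R/h.
Stay time = 30.5 R ÷ 36.54 R/h = 0.8347 h = 50.08 min.

50.1 min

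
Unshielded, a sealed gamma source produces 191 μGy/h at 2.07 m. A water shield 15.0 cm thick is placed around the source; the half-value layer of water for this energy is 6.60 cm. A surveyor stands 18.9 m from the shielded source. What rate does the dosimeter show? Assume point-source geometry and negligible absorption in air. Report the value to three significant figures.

0.474 μGy/h

Distance alone: (2.07/18.9)² = 0.01200, so 191 × 0.01200 = 2.292 μGy/h.
Shield: 15.0/6.60 = 2.273 half-value layers → attenuation 2^(−2.273) = 0.2069.
Combined: 2.292 × 0.2069 = 0.4742 μGy/h.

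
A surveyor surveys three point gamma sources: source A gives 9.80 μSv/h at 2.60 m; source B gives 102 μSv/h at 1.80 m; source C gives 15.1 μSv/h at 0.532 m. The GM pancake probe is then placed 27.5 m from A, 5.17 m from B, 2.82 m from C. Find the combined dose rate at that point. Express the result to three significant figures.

13.0 μSv/h

Each source contributes Iᵢ·(dᵢ/rᵢ)²; contributions add.
A: 9.80 × (2.60/27.5)² = 0.08760 μSv/h
B: 102 × (1.80/5.17)² = 12.36 μSv/h
C: 15.1 × (0.532/2.82)² = 0.5374 μSv/h
Total = 0.08760 + 12.36 + 0.5374 = 12.98 μSv/h.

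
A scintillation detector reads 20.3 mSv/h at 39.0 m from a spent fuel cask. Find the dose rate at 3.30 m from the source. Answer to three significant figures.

2840 mSv/h

Since intensity falls as 1/r², the rate at 3.30 m is
20.3 × (39.0/3.30)² = 20.3 × 139.7 = 2836 mSv/h.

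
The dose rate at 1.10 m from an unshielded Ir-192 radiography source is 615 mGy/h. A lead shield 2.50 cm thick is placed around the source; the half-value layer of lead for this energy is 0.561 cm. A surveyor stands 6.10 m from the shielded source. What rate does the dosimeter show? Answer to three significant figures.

Distance alone: 615 × (1.10/6.10)² = 615 × 0.03252 = 20.00 mGy/h.
Shield: 2.50/0.561 = 4.456 half-value layers → attenuation 2^(−4.456) = 0.04556.
Combined: 20.00 × 0.04556 = 0.9112 mGy/h.

0.911 mGy/h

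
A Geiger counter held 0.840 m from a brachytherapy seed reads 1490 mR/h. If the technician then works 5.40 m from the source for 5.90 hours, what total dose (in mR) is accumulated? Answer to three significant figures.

213 mR

Applying the 1/r² law, rate at 5.40 m:
1490 × (0.840/5.40)² = 1490 × 0.02420 = 36.06 mR/h.
Dose = rate × time = 36.06 mR/h × 5.900 h = 212.8 mR.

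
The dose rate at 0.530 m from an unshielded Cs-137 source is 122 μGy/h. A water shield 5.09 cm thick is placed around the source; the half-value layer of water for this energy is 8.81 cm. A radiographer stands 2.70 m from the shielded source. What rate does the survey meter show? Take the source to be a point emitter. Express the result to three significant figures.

Distance alone: 122 × (0.530/2.70)² = 122 × 0.03853 = 4.701 μGy/h.
Shield: 5.09/8.81 = 0.5778 half-value layers → attenuation 2^(−0.5778) = 0.6700.
Combined: 4.701 × 0.6700 = 3.150 μGy/h.

3.15 μGy/h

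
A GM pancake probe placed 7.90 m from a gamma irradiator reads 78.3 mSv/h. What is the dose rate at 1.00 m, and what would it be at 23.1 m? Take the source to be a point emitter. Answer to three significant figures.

4890 mSv/h; 9.16 mSv/h

Intensity scales as (d₁/d₂)², so
At 1.00 m: 78.3 × (7.90/1.00)² = 78.3 × 62.41 = 4887 mSv/h
At 23.1 m: (1.00/23.1)² = 0.001874, so 4887 × 0.001874 = 9.158 mSv/h.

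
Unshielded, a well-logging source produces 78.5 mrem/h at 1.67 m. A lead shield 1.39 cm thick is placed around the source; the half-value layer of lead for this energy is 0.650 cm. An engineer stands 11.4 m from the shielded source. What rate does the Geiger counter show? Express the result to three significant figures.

0.383 mrem/h

Distance alone: (1.67/11.4)² = 0.02146, so 78.5 × 0.02146 = 1.685 mrem/h.
Shield: 1.39/0.650 = 2.138 half-value layers → attenuation 2^(−2.138) = 0.2272.
Combined: 1.685 × 0.2272 = 0.3828 mrem/h.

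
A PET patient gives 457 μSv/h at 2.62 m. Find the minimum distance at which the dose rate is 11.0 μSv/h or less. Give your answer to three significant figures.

16.9 m

Since intensity falls as 1/r², d₂ = d₁·√(I₁/I₂).
I₁/I₂ = 457/11.0 = 41.55, so d₂ = 2.62 × √41.55 = 16.89 m.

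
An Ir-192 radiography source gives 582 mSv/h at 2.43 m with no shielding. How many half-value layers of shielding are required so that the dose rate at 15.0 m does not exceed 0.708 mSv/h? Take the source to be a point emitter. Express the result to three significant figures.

4.43 half-value layers

At 15.0 m, distance alone gives 582 × (2.43/15.0)² = 582 × 0.02624 = 15.27 mSv/h.
Further attenuation needed: 15.27/0.708 = 21.57.
n = log₂(21.57) = 4.431 half-value layers.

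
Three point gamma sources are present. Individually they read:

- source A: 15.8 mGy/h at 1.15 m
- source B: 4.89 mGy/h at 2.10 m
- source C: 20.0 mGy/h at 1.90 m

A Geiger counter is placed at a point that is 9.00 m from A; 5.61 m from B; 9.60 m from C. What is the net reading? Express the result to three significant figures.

1.73 mGy/h

Each source contributes Iᵢ·(dᵢ/rᵢ)²; contributions add.
A: 15.8 × (1.15/9.00)² = 0.2580 mGy/h
B: 4.89 × (2.10/5.61)² = 0.6852 mGy/h
C: 20.0 × (1.90/9.60)² = 0.7834 mGy/h
Total = 0.2580 + 0.6852 + 0.7834 = 1.727 mGy/h.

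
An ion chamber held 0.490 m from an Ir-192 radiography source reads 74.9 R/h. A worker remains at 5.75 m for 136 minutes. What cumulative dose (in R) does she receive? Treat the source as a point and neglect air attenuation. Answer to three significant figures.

Using I₁d₁² = I₂d₂², rate at 5.75 m:
(0.490/5.75)² = 0.007262, so 74.9 × 0.007262 = 0.5439 R/h.
Dose = rate × time = 0.5439 R/h × 2.267 h = 1.233 R.

1.23 R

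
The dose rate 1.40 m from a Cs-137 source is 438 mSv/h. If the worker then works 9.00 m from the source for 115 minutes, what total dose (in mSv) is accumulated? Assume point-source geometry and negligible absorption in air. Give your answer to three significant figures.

Since intensity falls as 1/r², rate at 9.00 m:
438 × (1.40/9.00)² = 438 × 0.02420 = 10.60 mSv/h.
Dose = rate × time = 10.60 mSv/h × 1.917 h = 20.32 mSv.

20.3 mSv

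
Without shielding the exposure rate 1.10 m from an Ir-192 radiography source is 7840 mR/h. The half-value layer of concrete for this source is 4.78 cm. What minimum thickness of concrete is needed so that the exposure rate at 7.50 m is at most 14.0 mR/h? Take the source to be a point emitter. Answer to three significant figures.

17.2 cm

At 7.50 m, distance alone gives (1.10/7.50)² = 0.02151, so 7840 × 0.02151 = 168.6 mR/h.
Further attenuation needed: 168.6/14.0 = 12.04.
n = log₂(12.04) = 3.590 half-value layers.
Thickness = 3.590 × 4.78 cm = 17.16 cm.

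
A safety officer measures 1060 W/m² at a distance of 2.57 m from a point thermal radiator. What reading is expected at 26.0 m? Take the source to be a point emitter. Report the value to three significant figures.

By the inverse-square law, the rate at 26.0 m is
(2.57/26.0)² = 0.009771, so 1060 × 0.009771 = 10.36 W/m².

10.4 W/m²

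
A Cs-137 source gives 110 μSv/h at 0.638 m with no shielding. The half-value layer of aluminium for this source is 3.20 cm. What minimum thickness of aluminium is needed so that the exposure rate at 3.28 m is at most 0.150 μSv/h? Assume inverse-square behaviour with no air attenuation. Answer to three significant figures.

15.3 cm

At 3.28 m, distance alone gives (0.638/3.28)² = 0.03783, so 110 × 0.03783 = 4.161 μSv/h.
Further attenuation needed: 4.161/0.150 = 27.74.
n = log₂(27.74) = 4.794 half-value layers.
Thickness = 4.794 × 3.20 cm = 15.34 cm.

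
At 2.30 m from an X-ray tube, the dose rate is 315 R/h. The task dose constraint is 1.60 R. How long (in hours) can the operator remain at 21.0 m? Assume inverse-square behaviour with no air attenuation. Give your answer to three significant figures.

0.423 h

Using I₁d₁² = I₂d₂², rate at 21.0 m:
(2.30/21.0)² = 0.01200, so 315 × 0.01200 = 3.780 R/h.
Stay time = 1.60 R ÷ 3.780 R/h = 0.4233 h.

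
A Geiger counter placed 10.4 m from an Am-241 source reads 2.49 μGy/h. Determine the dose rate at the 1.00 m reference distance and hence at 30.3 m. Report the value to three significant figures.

Since intensity falls as 1/r²,
At 1.00 m: (10.4/1.00)² = 108.2, so 2.49 × 108.2 = 269.4 μGy/h
At 30.3 m: 269.4 × (1.00/30.3)² = 269.4 × 0.001089 = 0.2934 μGy/h.

269 μGy/h; 0.293 μGy/h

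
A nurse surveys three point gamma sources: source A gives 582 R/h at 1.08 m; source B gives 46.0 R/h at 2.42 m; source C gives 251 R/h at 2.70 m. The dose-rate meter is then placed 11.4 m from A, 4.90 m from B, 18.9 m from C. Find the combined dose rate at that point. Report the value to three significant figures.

By superposition, sum each source's inverse-square contribution:
A: 582 × (1.08/11.4)² = 5.223 R/h
B: 46.0 × (2.42/4.90)² = 11.22 R/h
C: 251 × (2.70/18.9)² = 5.122 R/h
Total = 5.223 + 11.22 + 5.122 = 21.57 R/h.

21.6 R/h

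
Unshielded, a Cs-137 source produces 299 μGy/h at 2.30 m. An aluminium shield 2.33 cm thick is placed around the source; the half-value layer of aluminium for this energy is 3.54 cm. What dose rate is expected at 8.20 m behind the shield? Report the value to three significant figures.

14.9 μGy/h

Distance alone: 299 × (2.30/8.20)² = 299 × 0.07867 = 23.52 μGy/h.
Shield: 2.33/3.54 = 0.6582 half-value layers → attenuation 2^(−0.6582) = 0.6337.
Combined: 23.52 × 0.6337 = 14.90 μGy/h.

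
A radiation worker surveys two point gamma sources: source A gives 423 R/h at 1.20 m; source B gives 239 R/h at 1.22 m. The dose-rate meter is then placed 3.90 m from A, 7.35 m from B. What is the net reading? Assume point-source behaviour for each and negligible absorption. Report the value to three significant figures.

By superposition, sum each source's inverse-square contribution:
A: 423 × (1.20/3.90)² = 40.05 R/h
B: 239 × (1.22/7.35)² = 6.585 R/h
Total = 40.05 + 6.585 = 46.63 R/h.

46.6 R/h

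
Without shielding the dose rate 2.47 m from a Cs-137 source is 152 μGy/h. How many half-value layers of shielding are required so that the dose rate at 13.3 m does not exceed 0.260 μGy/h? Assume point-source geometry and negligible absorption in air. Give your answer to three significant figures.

At 13.3 m, distance alone gives 152 × (2.47/13.3)² = 152 × 0.03449 = 5.242 μGy/h.
Further attenuation needed: 5.242/0.260 = 20.16.
n = log₂(20.16) = 4.333 half-value layers.

4.33 half-value layers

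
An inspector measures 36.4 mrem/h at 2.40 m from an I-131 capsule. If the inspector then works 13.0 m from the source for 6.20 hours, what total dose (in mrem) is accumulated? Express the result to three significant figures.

By the inverse-square law, rate at 13.0 m:
36.4 × (2.40/13.0)² = 36.4 × 0.03408 = 1.241 mrem/h.
Dose = rate × time = 1.241 mrem/h × 6.200 h = 7.694 mrem.

7.69 mrem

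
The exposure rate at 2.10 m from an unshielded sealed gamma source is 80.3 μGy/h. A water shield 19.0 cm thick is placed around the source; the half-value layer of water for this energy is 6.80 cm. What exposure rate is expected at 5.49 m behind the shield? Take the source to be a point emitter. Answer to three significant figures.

1.69 μGy/h

Distance alone: (2.10/5.49)² = 0.1463, so 80.3 × 0.1463 = 11.75 μGy/h.
Shield: 19.0/6.80 = 2.794 half-value layers → attenuation 2^(−2.794) = 0.1442.
Combined: 11.75 × 0.1442 = 1.694 μGy/h.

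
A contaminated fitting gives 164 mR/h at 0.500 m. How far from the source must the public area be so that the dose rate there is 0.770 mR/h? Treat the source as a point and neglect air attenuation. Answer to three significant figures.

7.30 m

By the inverse-square law, d₂ = d₁·√(I₁/I₂).
I₁/I₂ = 164/0.770 = 213.0, so d₂ = 0.500 × √213.0 = 7.297 m.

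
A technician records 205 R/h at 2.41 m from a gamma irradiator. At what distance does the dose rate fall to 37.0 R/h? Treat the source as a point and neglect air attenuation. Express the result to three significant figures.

5.67 m

Using I₁d₁² = I₂d₂², d₂ = d₁·√(I₁/I₂).
I₁/I₂ = 205/37.0 = 5.541, so d₂ = 2.41 × √5.541 = 5.673 m.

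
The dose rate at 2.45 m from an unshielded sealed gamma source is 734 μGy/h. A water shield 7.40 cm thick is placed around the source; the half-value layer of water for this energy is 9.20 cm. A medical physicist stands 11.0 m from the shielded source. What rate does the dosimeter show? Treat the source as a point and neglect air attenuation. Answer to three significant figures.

20.9 μGy/h

Distance alone: (2.45/11.0)² = 0.04961, so 734 × 0.04961 = 36.41 μGy/h.
Shield: 7.40/9.20 = 0.8043 half-value layers → attenuation 2^(−0.8043) = 0.5726.
Combined: 36.41 × 0.5726 = 20.85 μGy/h.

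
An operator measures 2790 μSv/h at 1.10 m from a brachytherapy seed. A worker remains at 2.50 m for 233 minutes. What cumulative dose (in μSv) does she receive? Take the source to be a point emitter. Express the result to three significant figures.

2100 μSv

By the inverse-square law, rate at 2.50 m:
2790 × (1.10/2.50)² = 2790 × 0.1936 = 540.1 μSv/h.
Dose = rate × time = 540.1 μSv/h × 3.883 h = 2097 μSv.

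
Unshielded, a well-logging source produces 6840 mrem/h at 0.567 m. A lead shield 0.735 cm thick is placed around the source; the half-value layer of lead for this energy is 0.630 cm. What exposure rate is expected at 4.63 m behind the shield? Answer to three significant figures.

45.7 mrem/h

Distance alone: (0.567/4.63)² = 0.01500, so 6840 × 0.01500 = 102.6 mrem/h.
Shield: 0.735/0.630 = 1.167 half-value layers → attenuation 2^(−1.167) = 0.4453.
Combined: 102.6 × 0.4453 = 45.69 mrem/h.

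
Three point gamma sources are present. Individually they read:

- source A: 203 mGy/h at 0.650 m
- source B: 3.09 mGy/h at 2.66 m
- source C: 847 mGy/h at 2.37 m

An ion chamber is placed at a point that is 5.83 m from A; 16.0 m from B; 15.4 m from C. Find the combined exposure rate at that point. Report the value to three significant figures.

By superposition, sum each source's inverse-square contribution:
A: 203 × (0.650/5.83)² = 2.523 mGy/h
B: 3.09 × (2.66/16.0)² = 0.08540 mGy/h
C: 847 × (2.37/15.4)² = 20.06 mGy/h
Total = 2.523 + 0.08540 + 20.06 = 22.67 mGy/h.

22.7 mGy/h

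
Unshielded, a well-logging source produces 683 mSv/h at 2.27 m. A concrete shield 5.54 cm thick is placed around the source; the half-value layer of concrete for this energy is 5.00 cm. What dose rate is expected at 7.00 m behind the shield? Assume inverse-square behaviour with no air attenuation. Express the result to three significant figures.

33.3 mSv/h

Distance alone: 683 × (2.27/7.00)² = 683 × 0.1052 = 71.85 mSv/h.
Shield: 5.54/5.00 = 1.108 half-value layers → attenuation 2^(−1.108) = 0.4639.
Combined: 71.85 × 0.4639 = 33.33 mSv/h.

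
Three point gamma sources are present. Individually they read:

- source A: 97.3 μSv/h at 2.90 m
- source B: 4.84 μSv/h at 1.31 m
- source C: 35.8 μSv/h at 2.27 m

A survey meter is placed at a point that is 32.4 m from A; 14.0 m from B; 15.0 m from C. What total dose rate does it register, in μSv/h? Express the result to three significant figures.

1.64 μSv/h

By superposition, sum each source's inverse-square contribution:
A: 97.3 × (2.90/32.4)² = 0.7795 μSv/h
B: 4.84 × (1.31/14.0)² = 0.04238 μSv/h
C: 35.8 × (2.27/15.0)² = 0.8199 μSv/h
Total = 0.7795 + 0.04238 + 0.8199 = 1.642 μSv/h.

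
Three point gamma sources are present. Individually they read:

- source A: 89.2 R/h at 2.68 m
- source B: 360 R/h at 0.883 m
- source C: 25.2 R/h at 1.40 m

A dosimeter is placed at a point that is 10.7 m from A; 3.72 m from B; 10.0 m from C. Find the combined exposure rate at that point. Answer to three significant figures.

26.4 R/h

By superposition, sum each source's inverse-square contribution:
A: 89.2 × (2.68/10.7)² = 5.596 R/h
B: 360 × (0.883/3.72)² = 20.28 R/h
C: 25.2 × (1.40/10.0)² = 0.4939 R/h
Total = 5.596 + 20.28 + 0.4939 = 26.37 R/h.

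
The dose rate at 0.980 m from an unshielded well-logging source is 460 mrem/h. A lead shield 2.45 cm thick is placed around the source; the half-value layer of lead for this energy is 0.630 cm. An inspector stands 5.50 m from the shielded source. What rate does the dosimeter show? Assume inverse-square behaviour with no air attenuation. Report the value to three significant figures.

Distance alone: (0.980/5.50)² = 0.03175, so 460 × 0.03175 = 14.61 mrem/h.
Shield: 2.45/0.630 = 3.889 half-value layers → attenuation 2^(−3.889) = 0.06750.
Combined: 14.61 × 0.06750 = 0.9862 mrem/h.

0.986 mrem/h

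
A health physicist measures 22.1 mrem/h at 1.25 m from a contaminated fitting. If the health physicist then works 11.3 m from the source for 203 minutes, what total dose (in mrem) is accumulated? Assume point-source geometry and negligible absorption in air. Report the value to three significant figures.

Using I₁d₁² = I₂d₂², rate at 11.3 m:
22.1 × (1.25/11.3)² = 22.1 × 0.01224 = 0.2705 mrem/h.
Dose = rate × time = 0.2705 mrem/h × 3.383 h = 0.9151 mrem.

0.915 mrem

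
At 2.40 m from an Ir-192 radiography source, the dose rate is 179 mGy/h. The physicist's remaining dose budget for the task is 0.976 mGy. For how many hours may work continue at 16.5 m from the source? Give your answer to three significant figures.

0.258 h

By the inverse-square law, rate at 16.5 m:
179 × (2.40/16.5)² = 179 × 0.02116 = 3.788 mGy/h.
Stay time = 0.976 mGy ÷ 3.788 mGy/h = 0.2577 h.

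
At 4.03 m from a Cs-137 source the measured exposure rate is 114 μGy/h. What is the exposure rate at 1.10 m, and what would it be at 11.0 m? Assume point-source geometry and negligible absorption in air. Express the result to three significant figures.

Applying the 1/r² law,
At 1.10 m: 114 × (4.03/1.10)² = 114 × 13.42 = 1530 μGy/h
At 11.0 m: 1530 × (1.10/11.0)² = 1530 × 0.01000 = 15.30 μGy/h.

1530 μGy/h; 15.3 μGy/h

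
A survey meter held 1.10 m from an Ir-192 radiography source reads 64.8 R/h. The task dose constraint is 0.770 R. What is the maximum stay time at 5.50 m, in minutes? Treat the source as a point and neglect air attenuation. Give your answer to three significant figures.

Using I₁d₁² = I₂d₂², rate at 5.50 m:
(1.10/5.50)² = 0.04000, so 64.8 × 0.04000 = 2.592 R/h.
Stay time = 0.770 R ÷ 2.592 R/h = 0.2971 h = 17.83 min.

17.8 min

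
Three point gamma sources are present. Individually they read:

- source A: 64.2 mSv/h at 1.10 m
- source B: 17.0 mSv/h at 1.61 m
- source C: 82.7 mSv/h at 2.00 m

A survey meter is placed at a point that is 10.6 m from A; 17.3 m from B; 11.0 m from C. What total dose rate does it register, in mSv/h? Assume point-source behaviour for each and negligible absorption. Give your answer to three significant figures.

Each source contributes Iᵢ·(dᵢ/rᵢ)²; contributions add.
A: 64.2 × (1.10/10.6)² = 0.6914 mSv/h
B: 17.0 × (1.61/17.3)² = 0.1472 mSv/h
C: 82.7 × (2.00/11.0)² = 2.734 mSv/h
Total = 0.6914 + 0.1472 + 2.734 = 3.573 mSv/h.

3.57 mSv/h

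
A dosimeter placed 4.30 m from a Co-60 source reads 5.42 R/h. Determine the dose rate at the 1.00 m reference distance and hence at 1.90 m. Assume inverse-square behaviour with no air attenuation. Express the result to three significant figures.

100 R/h; 27.8 R/h

Using I₁d₁² = I₂d₂²,
At 1.00 m: 5.42 × (4.30/1.00)² = 5.42 × 18.49 = 100.2 R/h
At 1.90 m: 100.2 × (1.00/1.90)² = 100.2 × 0.2770 = 27.76 R/h.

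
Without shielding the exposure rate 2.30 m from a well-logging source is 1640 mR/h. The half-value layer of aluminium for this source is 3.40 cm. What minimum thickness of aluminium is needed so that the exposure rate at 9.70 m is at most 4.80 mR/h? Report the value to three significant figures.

14.5 cm

At 9.70 m, distance alone gives (2.30/9.70)² = 0.05622, so 1640 × 0.05622 = 92.20 mR/h.
Further attenuation needed: 92.20/4.80 = 19.21.
n = log₂(19.21) = 4.264 half-value layers.
Thickness = 4.264 × 3.40 cm = 14.50 cm.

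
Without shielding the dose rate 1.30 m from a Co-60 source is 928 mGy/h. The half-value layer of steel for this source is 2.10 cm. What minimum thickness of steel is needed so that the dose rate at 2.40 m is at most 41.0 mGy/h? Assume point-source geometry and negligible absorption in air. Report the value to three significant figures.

5.74 cm

At 2.40 m, distance alone gives 928 × (1.30/2.40)² = 928 × 0.2934 = 272.3 mGy/h.
Further attenuation needed: 272.3/41.0 = 6.641.
n = log₂(6.641) = 2.731 half-value layers.
Thickness = 2.731 × 2.10 cm = 5.735 cm.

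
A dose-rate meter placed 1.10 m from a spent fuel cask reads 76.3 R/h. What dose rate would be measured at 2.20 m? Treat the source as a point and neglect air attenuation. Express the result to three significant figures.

By the inverse-square law, scaling from 1.10 m to 2.20 m:
76.3 × (1.10/2.20)² = 76.3 × 0.2500 = 19.07 R/h.

19.1 R/h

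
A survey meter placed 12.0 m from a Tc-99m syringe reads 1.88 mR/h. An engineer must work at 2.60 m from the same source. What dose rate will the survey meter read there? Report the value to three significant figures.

40.0 mR/h

By the inverse-square law, scaling from 12.0 m to 2.60 m:
1.88 × (12.0/2.60)² = 1.88 × 21.30 = 40.04 mR/h.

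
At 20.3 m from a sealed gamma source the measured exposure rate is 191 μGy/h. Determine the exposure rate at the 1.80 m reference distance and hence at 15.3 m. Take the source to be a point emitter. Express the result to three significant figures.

Applying the 1/r² law,
At 1.80 m: 191 × (20.3/1.80)² = 191 × 127.2 = 24300 μGy/h
At 15.3 m: 24300 × (1.80/15.3)² = 24300 × 0.01384 = 336.3 μGy/h.

24300 μGy/h; 336 μGy/h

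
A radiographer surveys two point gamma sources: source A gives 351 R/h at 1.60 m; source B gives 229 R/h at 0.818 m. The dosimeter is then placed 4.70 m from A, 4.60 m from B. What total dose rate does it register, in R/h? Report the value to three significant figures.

Each source contributes Iᵢ·(dᵢ/rᵢ)²; contributions add.
A: 351 × (1.60/4.70)² = 40.68 R/h
B: 229 × (0.818/4.60)² = 7.241 R/h
Total = 40.68 + 7.241 = 47.92 R/h.

47.9 R/h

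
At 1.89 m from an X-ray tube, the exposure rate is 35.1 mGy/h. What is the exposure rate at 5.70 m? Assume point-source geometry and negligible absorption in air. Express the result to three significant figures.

Applying the 1/r² law, the rate at 5.70 m is
(1.89/5.70)² = 0.1099, so 35.1 × 0.1099 = 3.857 mGy/h.

3.86 mGy/h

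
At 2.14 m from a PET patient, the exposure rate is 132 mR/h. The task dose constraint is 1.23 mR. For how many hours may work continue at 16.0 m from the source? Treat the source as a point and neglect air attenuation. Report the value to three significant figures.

0.521 h

By the inverse-square law, rate at 16.0 m:
132 × (2.14/16.0)² = 132 × 0.01789 = 2.361 mR/h.
Stay time = 1.23 mR ÷ 2.361 mR/h = 0.5210 h.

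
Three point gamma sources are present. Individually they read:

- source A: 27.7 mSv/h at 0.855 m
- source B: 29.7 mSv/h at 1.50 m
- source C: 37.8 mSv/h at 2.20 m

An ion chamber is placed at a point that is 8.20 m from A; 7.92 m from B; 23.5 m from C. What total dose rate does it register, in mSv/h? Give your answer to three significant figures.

1.70 mSv/h

By superposition, sum each source's inverse-square contribution:
A: 27.7 × (0.855/8.20)² = 0.3012 mSv/h
B: 29.7 × (1.50/7.92)² = 1.065 mSv/h
C: 37.8 × (2.20/23.5)² = 0.3313 mSv/h
Total = 0.3012 + 1.065 + 0.3313 = 1.698 mSv/h.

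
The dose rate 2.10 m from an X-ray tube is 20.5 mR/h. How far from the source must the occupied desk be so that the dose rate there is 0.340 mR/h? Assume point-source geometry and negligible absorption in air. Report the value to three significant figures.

16.3 m

Since intensity falls as 1/r², d₂ = d₁·√(I₁/I₂).
I₁/I₂ = 20.5/0.340 = 60.29, so d₂ = 2.10 × √60.29 = 16.31 m.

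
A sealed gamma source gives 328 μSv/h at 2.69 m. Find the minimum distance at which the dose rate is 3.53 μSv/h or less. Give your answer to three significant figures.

25.9 m

Intensity scales as (d₁/d₂)², so d₂ = d₁·√(I₁/I₂).
I₁/I₂ = 328/3.53 = 92.92, so d₂ = 2.69 × √92.92 = 25.93 m.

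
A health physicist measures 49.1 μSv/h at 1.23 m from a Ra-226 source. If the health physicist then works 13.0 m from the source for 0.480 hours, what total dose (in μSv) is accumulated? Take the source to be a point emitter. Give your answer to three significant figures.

0.211 μSv

By the inverse-square law, rate at 13.0 m:
(1.23/13.0)² = 0.008952, so 49.1 × 0.008952 = 0.4395 μSv/h.
Dose = rate × time = 0.4395 μSv/h × 0.4800 h = 0.2110 μSv.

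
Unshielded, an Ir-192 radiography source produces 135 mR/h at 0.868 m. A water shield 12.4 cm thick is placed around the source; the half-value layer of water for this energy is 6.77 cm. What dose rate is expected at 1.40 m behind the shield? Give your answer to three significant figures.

Distance alone: 135 × (0.868/1.40)² = 135 × 0.3844 = 51.89 mR/h.
Shield: 12.4/6.77 = 1.832 half-value layers → attenuation 2^(−1.832) = 0.2809.
Combined: 51.89 × 0.2809 = 14.58 mR/h.

14.6 mR/h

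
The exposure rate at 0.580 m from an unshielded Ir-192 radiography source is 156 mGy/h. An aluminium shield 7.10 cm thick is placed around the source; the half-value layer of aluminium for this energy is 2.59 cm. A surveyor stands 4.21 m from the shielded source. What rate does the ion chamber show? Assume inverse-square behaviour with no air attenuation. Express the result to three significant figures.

Distance alone: (0.580/4.21)² = 0.01898, so 156 × 0.01898 = 2.961 mGy/h.
Shield: 7.10/2.59 = 2.741 half-value layers → attenuation 2^(−2.741) = 0.1496.
Combined: 2.961 × 0.1496 = 0.4430 mGy/h.

0.443 mGy/h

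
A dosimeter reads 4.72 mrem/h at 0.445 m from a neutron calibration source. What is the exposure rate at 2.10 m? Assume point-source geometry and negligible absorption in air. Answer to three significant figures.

0.212 mrem/h

By the inverse-square law, the rate at 2.10 m is
4.72 × (0.445/2.10)² = 4.72 × 0.04490 = 0.2119 mrem/h.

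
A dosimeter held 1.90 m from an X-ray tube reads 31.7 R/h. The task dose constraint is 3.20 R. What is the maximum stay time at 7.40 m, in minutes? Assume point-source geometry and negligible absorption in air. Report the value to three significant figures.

By the inverse-square law, rate at 7.40 m:
(1.90/7.40)² = 0.06592, so 31.7 × 0.06592 = 2.090 R/h.
Stay time = 3.20 R ÷ 2.090 R/h = 1.531 h = 91.86 min.

91.9 min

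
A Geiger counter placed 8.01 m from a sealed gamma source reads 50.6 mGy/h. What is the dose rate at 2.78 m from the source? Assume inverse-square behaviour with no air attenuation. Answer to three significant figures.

Since intensity falls as 1/r², scaling from 8.01 m to 2.78 m:
50.6 × (8.01/2.78)² = 50.6 × 8.302 = 420.1 mGy/h.

420 mGy/h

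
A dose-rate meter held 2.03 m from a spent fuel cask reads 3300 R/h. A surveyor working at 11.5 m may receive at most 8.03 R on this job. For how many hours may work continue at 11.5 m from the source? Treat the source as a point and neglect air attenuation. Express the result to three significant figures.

0.0781 h

Intensity scales as (d₁/d₂)², so rate at 11.5 m:
(2.03/11.5)² = 0.03116, so 3300 × 0.03116 = 102.8 R/h.
Stay time = 8.03 R ÷ 102.8 R/h = 0.07811 h.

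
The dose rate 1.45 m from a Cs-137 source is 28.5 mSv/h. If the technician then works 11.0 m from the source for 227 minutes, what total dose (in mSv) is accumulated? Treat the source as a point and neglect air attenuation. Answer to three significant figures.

Since intensity falls as 1/r², rate at 11.0 m:
28.5 × (1.45/11.0)² = 28.5 × 0.01738 = 0.4953 mSv/h.
Dose = rate × time = 0.4953 mSv/h × 3.783 h = 1.874 mSv.

1.87 mSv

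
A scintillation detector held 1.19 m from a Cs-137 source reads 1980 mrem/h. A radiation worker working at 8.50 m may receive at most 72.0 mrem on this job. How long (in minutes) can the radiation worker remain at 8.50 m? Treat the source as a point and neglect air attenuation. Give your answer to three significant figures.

Applying the 1/r² law, rate at 8.50 m:
(1.19/8.50)² = 0.01960, so 1980 × 0.01960 = 38.81 mrem/h.
Stay time = 72.0 mrem ÷ 38.81 mrem/h = 1.855 h = 111.3 min.

111 min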